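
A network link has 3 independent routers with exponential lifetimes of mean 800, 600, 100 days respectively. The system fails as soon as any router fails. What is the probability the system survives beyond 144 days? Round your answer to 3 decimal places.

0.156

The first failure time is exponential with rate Σλ_i = 1/800 + 1/600 + 1/100 = 0.0129167 per day.
P(min > 144) = e^(−0.0129167·144) = e^(−1.86) ≈ 0.156.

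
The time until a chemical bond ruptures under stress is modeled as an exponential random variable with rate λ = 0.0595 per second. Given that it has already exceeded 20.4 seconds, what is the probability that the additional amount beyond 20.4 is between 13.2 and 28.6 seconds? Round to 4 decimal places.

0.2736

Memoryless: the residual past 20.4 is again Exp(λ).
P(13.2 < residual < 28.6) = e^(−λ·13.2) − e^(−λ·28.6) = 0.45594 − 0.18237 ≈ 0.2736.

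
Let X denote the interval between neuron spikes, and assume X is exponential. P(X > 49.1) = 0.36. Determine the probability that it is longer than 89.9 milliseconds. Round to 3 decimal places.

e^(−λ·49.1) = 0.36 ⇒ λ = −ln(0.36)/49.1 = 0.0208076.
P(X > 89.9) = e^(−0.0208076·89.9) = e^(−1.8706) ≈ 0.154.

0.154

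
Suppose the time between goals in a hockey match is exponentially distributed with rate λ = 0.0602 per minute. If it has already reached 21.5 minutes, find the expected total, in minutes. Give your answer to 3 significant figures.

By memorylessness, E[X | X > 21.5] = 21.5 + 1/λ = 21.5 + 16.6113 = 38.1113 minutes.

38.1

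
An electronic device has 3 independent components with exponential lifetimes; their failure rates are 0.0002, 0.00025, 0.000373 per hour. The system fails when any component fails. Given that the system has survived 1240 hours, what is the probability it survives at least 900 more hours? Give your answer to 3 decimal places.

0.477

Time to first failure ~ Exp(Σλ) with Σλ = 0.000823.
By memorylessness, P(T > 1240+900 | T > 1240) = P(T > 900) = e^(−0.000823·900) ≈ 0.477.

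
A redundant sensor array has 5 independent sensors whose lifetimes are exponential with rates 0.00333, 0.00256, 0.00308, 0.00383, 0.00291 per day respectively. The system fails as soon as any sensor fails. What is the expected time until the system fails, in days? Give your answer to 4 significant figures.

The time to first failure is exponential with rate Σλ = 0.00333 + 0.00256 + 0.00308 + 0.00383 + 0.00291 = 0.01571.
E[min] = 1/Σλ = 1/0.01571 = 63.6537 days.

63.65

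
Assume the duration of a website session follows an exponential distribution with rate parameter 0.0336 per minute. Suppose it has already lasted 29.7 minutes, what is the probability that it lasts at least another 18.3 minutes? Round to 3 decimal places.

P(X > s+t | X > s) = e^(−λ(s+t))/e^(−λs) = e^(−λt), independent of s = 29.7.
P(X > 18.3) = e^(−0.61488) ≈ 0.541.

0.541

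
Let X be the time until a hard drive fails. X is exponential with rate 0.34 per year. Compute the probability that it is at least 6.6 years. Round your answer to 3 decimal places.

0.106

P(X > 6.6) = e^(−λ·6.6) = e^(−2.244) ≈ 0.106.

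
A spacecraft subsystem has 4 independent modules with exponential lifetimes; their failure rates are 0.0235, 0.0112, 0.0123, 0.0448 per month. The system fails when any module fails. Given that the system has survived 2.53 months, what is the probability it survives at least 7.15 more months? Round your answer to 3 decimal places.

Time to first failure ~ Exp(Σλ) with Σλ = 0.0918.
By memorylessness, P(T > 2.53+7.15 | T > 2.53) = P(T > 7.15) = e^(−0.0918·7.15) ≈ 0.519.

0.519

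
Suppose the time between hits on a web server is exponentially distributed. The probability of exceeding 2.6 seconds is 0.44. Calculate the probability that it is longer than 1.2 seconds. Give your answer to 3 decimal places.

0.685

e^(−λ·2.6) = 0.44 ⇒ λ = −ln(0.44)/2.6 = 0.315762.
P(X > 1.2) = e^(−0.315762·1.2) = e^(−0.37891) ≈ 0.685.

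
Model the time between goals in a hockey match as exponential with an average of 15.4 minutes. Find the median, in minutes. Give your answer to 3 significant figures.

The rate is λ = 1/15.4 = 0.0649351 per minute.
Set 1 − e^(−λt) = 0.5, so t = −ln(0.5)/λ = 0.69315/0.0649351 ≈ 10.6745 minutes.

10.7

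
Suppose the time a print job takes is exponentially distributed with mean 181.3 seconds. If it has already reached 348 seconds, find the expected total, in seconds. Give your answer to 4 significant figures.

529.3

The rate is λ = 1/181.3 = 0.00551572 per second.
By memorylessness, E[X | X > 348] = 348 + 1/λ = 348 + 181.3 = 529.3 seconds.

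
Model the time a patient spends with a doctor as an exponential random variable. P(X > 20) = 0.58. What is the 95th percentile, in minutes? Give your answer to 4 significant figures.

e^(−λ·20) = 0.58 ⇒ λ = −ln(0.58)/20 = 0.0272364.
95th percentile: 1 − e^(−λt) = 0.95, t = −ln(0.05)/λ = 109.99 minutes.

110.0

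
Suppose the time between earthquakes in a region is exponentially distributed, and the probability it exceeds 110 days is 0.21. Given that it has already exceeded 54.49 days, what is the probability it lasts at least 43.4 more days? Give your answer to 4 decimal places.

0.5402

From e^(−λ·110) = 0.21, λ = −ln(0.21)/110 = 0.0141877.
Memoryless: P(X > 54.49+43.4 | X > 54.49) = P(X > 43.4) = e^(−0.0141877·43.4) ≈ 0.5402.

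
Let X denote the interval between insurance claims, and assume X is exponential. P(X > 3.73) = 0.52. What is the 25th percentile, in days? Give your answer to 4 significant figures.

1.641

e^(−λ·3.73) = 0.52 ⇒ λ = −ln(0.52)/3.73 = 0.175315.
25th percentile: 1 − e^(−λt) = 0.25, t = −ln(0.75)/λ = 1.64094 days.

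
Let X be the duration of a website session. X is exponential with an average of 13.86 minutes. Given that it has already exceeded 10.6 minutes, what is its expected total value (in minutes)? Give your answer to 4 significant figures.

The rate is λ = 1/13.86 = 0.0721501 per minute.
By memorylessness, E[X | X > 10.6] = 10.6 + 1/λ = 10.6 + 13.86 = 24.46 minutes.

24.46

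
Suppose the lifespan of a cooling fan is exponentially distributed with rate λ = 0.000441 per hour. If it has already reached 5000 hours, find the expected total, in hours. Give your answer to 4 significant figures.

By memorylessness, E[X | X > 5000] = 5000 + 1/λ = 5000 + 2267.57 = 7267.57 hours.

7268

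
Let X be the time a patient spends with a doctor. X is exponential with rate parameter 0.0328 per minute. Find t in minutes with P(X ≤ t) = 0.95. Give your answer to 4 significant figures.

Set 1 − e^(−λt) = 0.95, so t = −ln(0.05)/λ = 2.9957/0.0328 ≈ 91.3333 minutes.

91.33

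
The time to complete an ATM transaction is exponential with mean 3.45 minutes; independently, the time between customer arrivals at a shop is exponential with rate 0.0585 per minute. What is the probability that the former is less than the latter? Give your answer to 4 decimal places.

0.8321

λ_1 = 1/3.45 = 0.289855, λ_2 = 0.0585.
For independent exponentials, P(the former < the latter) = λ_1/(λ_1+λ_2) = 0.289855/0.348355 ≈ 0.8321.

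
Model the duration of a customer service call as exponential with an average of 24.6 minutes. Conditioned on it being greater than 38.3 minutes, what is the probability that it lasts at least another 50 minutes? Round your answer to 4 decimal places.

0.1310

The rate is λ = 1/24.6 = 0.0406504 per minute.
P(X > s+t | X > s) = e^(−λ(s+t))/e^(−λs) = e^(−λt), independent of s = 38.3.
P(X > 50) = e^(−2.0325) ≈ 0.1310.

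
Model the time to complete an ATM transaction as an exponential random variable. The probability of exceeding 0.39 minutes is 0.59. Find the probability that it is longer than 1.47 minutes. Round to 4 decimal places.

0.1369

e^(−λ·0.39) = 0.59 ⇒ λ = −ln(0.59)/0.39 = 1.3529.
P(X > 1.47) = e^(−1.3529·1.47) = e^(−1.9888) ≈ 0.1369.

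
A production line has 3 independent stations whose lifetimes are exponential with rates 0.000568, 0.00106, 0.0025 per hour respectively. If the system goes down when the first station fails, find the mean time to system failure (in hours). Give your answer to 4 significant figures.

The time to first failure is exponential with rate Σλ = 0.000568 + 0.00106 + 0.0025 = 0.004128.
E[min] = 1/Σλ = 1/0.004128 = 242.248 hours.

242.2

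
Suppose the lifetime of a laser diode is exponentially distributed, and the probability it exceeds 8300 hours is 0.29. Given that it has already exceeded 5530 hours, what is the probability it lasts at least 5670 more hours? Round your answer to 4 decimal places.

From e^(−λ·8300) = 0.29, λ = −ln(0.29)/8300 = 0.000149141.
Memoryless: P(X > 5530+5670 | X > 5530) = P(X > 5670) = e^(−0.000149141·5670) ≈ 0.4293.

0.4293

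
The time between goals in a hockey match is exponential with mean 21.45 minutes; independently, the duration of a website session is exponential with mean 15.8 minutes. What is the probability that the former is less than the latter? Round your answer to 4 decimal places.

λ_1 = 1/21.45 = 0.04662, λ_2 = 1/15.8 = 0.0632911.
For independent exponentials, P(the former < the latter) = λ_1/(λ_1+λ_2) = 0.04662/0.109911 ≈ 0.4242.

0.4242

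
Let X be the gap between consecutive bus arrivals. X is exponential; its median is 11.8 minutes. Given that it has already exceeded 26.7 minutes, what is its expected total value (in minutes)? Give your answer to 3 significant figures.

For an exponential, median = ln(2)/λ, so λ = ln 2 / 11.8 = 0.0587413 per minute.
By memorylessness, E[X | X > 26.7] = 26.7 + 1/λ = 26.7 + 17.0238 = 43.7238 minutes.

43.7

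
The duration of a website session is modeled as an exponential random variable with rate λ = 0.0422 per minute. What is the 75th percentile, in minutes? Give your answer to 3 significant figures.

Set 1 − e^(−λt) = 0.75, so t = −ln(0.25)/λ = 1.3863/0.0422 ≈ 32.8506 minutes.

32.9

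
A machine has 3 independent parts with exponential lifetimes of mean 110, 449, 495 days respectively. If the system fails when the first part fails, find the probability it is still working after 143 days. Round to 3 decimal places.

0.148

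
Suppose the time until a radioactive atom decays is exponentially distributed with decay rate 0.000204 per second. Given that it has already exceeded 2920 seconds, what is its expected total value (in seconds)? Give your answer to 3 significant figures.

By memorylessness, E[X | X > 2920] = 2920 + 1/λ = 2920 + 4901.96 = 7821.96 seconds.

7820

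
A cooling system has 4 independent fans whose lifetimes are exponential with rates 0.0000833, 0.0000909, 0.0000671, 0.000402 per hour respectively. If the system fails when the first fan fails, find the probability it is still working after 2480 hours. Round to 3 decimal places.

0.203

The time to first failure is exponential with rate Σλ = 0.0000833 + 0.0000909 + 0.0000671 + 0.000402 = 0.0006433.
P(min > 2480) = e^(−0.0006433·2480) = e^(−1.5954) ≈ 0.203.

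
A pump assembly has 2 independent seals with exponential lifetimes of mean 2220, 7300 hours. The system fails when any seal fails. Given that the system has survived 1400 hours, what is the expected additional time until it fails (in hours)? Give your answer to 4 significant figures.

First-failure rate Σλ = 1/2220 + 1/7300 = 0.000587437.
By memorylessness the expected residual is 1/Σλ = 1702.31 hours, regardless of the 1400 already elapsed.

1702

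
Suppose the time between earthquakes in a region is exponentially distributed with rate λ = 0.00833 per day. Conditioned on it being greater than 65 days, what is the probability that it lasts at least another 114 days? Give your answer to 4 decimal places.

By the memoryless property, P(X > 65+114 | X > 65) = P(X > 114).
P(X > 114) = e^(−0.94962) ≈ 0.3869.

0.3869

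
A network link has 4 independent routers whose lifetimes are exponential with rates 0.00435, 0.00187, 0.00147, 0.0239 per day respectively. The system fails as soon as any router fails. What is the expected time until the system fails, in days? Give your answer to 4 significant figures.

31.66

The time to first failure is exponential with rate Σλ = 0.00435 + 0.00187 + 0.00147 + 0.0239 = 0.03159.
E[min] = 1/Σλ = 1/0.03159 = 31.6556 days.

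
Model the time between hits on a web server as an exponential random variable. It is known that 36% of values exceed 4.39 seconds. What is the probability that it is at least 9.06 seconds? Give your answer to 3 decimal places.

e^(−λ·4.39) = 0.36 ⇒ λ = −ln(0.36)/4.39 = 0.232722.
P(X > 9.06) = e^(−0.232722·9.06) = e^(−2.1085) ≈ 0.121.

0.121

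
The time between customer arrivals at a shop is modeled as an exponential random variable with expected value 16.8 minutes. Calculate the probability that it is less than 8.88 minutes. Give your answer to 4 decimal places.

0.4106

The rate is λ = 1/16.8 = 0.0595238 per minute.
P(X ≤ 8.88) = 1 − e^(−λ·8.88) = 1 − e^(−0.52857) ≈ 0.4106.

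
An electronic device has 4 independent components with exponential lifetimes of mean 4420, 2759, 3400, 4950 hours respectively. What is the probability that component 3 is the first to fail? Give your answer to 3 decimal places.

Rates: λ_i = 1/mean_i → 0.000226244, 0.00036245, 0.000294118, 0.00020202; Σλ = 0.00108483.
P(component 3 first) = λ_3/Σλ = 0.000294118/0.00108483 ≈ 0.271.

0.271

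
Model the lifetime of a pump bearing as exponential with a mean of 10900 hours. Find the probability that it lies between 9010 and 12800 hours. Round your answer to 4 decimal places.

0.1285

The rate is λ = 1/10900 = 0.0000917431 per hour.
P(9010 < X < 12800) = e^(−λ·9010) − e^(−λ·12800) = 0.43753 − 0.30903 ≈ 0.1285.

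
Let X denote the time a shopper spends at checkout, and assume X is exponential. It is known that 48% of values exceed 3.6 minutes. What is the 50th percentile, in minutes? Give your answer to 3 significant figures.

e^(−λ·3.6) = 0.48 ⇒ λ = −ln(0.48)/3.6 = 0.20388.
50th percentile: 1 − e^(−λt) = 0.5, t = −ln(0.5)/λ = 3.39977 minutes.

3.40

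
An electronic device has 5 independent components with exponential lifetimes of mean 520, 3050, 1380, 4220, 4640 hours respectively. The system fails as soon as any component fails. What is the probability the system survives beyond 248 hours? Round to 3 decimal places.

The first failure time is exponential with rate Σλ_i = 1/520 + 1/3050 + 1/1380 + 1/4220 + 1/4640 = 0.00342807 per hour.
P(min > 248) = e^(−0.00342807·248) = e^(−0.85016) ≈ 0.427.

0.427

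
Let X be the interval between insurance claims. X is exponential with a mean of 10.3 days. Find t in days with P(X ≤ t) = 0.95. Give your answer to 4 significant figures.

30.86

The rate is λ = 1/10.3 = 0.0970874 per day.
Set 1 − e^(−λt) = 0.95, so t = −ln(0.05)/λ = 2.9957/0.0970874 ≈ 30.856 days.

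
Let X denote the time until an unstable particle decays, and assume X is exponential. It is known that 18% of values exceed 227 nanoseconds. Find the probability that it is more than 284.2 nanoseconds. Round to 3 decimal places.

e^(−λ·227) = 0.18 ⇒ λ = −ln(0.18)/227 = 0.00755418.
P(X > 284.2) = e^(−0.00755418·284.2) = e^(−2.1469) ≈ 0.117.

0.117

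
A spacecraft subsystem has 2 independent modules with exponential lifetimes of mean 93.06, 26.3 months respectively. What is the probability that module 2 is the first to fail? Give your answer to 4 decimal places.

Rates: λ_i = 1/mean_i → 0.0107458, 0.0380228; Σλ = 0.0487686.
P(module 2 first) = λ_2/Σλ = 0.0380228/0.0487686 ≈ 0.7797.

0.7797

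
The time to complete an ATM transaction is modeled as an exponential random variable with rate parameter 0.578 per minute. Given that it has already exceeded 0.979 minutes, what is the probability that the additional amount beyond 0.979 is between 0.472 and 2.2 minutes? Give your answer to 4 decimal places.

Memoryless: the residual past 0.979 is again Exp(λ).
P(0.472 < residual < 2.2) = e^(−λ·0.472) − e^(−λ·2.2) = 0.76123 − 0.28038 ≈ 0.4809.

0.4809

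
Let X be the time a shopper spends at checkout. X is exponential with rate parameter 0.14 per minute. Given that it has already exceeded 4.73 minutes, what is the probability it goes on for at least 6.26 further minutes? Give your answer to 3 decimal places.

The exponential is memoryless, so the remaining time is again Exp(λ): the condition X > 4.73 is irrelevant.
P(X > 6.26) = e^(−0.8764) ≈ 0.416.

0.416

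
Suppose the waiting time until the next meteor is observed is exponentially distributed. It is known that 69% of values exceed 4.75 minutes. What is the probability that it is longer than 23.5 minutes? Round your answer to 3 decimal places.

e^(−λ·4.75) = 0.69 ⇒ λ = −ln(0.69)/4.75 = 0.0781187.
P(X > 23.5) = e^(−0.0781187·23.5) = e^(−1.8358) ≈ 0.159.

0.159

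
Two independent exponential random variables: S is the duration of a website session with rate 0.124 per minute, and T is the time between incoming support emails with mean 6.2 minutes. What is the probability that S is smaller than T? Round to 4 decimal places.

0.4346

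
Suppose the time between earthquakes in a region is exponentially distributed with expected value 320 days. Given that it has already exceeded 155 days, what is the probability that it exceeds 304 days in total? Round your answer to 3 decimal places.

0.628

The rate is λ = 1/320 = 0.003125 per day.
P(X > s+t | X > s) = e^(−λ(s+t))/e^(−λs) = e^(−λt), independent of s = 155.
P(X > 149) = e^(−0.46563) ≈ 0.628.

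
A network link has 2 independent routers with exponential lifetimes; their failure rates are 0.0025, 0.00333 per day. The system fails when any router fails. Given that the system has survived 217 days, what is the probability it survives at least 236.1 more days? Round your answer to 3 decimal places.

Time to first failure ~ Exp(Σλ) with Σλ = 0.00583.
By memorylessness, P(T > 217+236.1 | T > 217) = P(T > 236.1) = e^(−0.00583·236.1) ≈ 0.252.

0.252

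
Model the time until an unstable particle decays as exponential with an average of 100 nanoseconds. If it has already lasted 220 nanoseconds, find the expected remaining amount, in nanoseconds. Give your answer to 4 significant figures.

100.0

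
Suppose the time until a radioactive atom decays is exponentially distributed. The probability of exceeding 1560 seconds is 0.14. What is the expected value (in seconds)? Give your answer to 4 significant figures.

793.4

e^(−λ·1560) = 0.14 ⇒ λ = −ln(0.14)/1560 = 0.00126033.
Mean = 1/λ = 793.444 seconds.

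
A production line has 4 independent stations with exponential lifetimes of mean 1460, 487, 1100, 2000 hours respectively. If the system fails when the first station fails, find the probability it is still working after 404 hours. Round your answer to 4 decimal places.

0.1872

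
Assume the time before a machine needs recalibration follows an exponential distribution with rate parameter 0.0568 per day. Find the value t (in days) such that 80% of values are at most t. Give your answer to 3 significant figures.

Set 1 − e^(−λt) = 0.8, so t = −ln(0.2)/λ = 1.6094/0.0568 ≈ 28.3352 days.

28.3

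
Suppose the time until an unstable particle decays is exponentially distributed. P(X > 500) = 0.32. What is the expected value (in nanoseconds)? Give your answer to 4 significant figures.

438.8

e^(−λ·500) = 0.32 ⇒ λ = −ln(0.32)/500 = 0.00227887.
Mean = 1/λ = 438.814 nanoseconds.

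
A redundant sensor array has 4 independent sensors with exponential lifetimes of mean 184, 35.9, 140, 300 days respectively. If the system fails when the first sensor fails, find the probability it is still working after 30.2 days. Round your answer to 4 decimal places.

0.2667

The first failure time is exponential with rate Σλ_i = 1/184 + 1/35.9 + 1/140 + 1/300 = 0.0437661 per day.
P(min > 30.2) = e^(−0.0437661·30.2) = e^(−1.3217) ≈ 0.2667.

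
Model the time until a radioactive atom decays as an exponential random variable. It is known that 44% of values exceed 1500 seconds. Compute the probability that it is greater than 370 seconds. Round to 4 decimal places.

e^(−λ·1500) = 0.44 ⇒ λ = −ln(0.44)/1500 = 0.00054732.
P(X > 370) = e^(−0.00054732·370) = e^(−0.20251) ≈ 0.8167.

0.8167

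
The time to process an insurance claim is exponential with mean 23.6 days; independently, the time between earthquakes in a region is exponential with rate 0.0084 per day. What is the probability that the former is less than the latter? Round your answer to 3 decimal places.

λ_1 = 1/23.6 = 0.0423729, λ_2 = 0.0084.
For independent exponentials, P(the former < the latter) = λ_1/(λ_1+λ_2) = 0.0423729/0.0507729 ≈ 0.835.

0.835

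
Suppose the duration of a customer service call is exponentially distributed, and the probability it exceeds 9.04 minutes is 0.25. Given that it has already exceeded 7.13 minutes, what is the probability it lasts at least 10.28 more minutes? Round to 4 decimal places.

0.2067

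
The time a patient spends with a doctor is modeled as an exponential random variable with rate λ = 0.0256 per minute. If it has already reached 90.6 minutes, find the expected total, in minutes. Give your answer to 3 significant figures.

130

By memorylessness, E[X | X > 90.6] = 90.6 + 1/λ = 90.6 + 39.0625 = 129.662 minutes.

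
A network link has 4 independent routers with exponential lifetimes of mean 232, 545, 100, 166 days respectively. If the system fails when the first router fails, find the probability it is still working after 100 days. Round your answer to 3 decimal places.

0.109

The first failure time is exponential with rate Σλ_i = 1/232 + 1/545 + 1/100 + 1/166 = 0.0221693 per day.
P(min > 100) = e^(−0.0221693·100) = e^(−2.2169) ≈ 0.109.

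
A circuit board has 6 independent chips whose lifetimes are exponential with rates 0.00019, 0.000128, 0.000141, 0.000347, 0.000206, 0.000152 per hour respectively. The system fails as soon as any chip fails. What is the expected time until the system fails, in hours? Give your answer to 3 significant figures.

The time to first failure is exponential with rate Σλ = 0.00019 + 0.000128 + 0.000141 + 0.000347 + 0.000206 + 0.000152 = 0.001164.
E[min] = 1/Σλ = 1/0.001164 = 859.107 hours.

859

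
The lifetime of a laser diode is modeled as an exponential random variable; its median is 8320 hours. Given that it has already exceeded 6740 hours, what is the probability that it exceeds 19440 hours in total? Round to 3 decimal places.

For an exponential, median = ln(2)/λ, so λ = ln 2 / 8320 = 0.000083311 per hour.
P(X > s+t | X > s) = e^(−λ(s+t))/e^(−λs) = e^(−λt), independent of s = 6740.
P(X > 12700) = e^(−1.058) ≈ 0.347.

0.347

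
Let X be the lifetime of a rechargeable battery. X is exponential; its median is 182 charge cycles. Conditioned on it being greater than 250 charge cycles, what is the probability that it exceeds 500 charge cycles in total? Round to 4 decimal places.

0.3859

For an exponential, median = ln(2)/λ, so λ = ln 2 / 182 = 0.0038085 per charge cycle.
P(X > s+t | X > s) = e^(−λ(s+t))/e^(−λs) = e^(−λt), independent of s = 250.
P(X > 250) = e^(−0.95213) ≈ 0.3859.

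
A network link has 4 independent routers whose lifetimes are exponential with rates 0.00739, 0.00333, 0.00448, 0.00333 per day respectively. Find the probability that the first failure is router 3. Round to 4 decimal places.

The time to first failure is exponential with rate Σλ = 0.00739 + 0.00333 + 0.00448 + 0.00333 = 0.01853.
P(router 3 first) = λ_3/Σλ = 0.00448/0.01853 ≈ 0.2418.

0.2418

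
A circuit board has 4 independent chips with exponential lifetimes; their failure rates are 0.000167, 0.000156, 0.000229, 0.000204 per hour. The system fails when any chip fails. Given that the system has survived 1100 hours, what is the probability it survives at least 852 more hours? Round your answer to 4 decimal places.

0.5251

Time to first failure ~ Exp(Σλ) with Σλ = 0.000756.
By memorylessness, P(T > 1100+852 | T > 1100) = P(T > 852) = e^(−0.000756·852) ≈ 0.5251.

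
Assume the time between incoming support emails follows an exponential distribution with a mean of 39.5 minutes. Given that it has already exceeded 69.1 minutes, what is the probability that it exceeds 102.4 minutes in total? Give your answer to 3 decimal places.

0.430

The rate is λ = 1/39.5 = 0.0253165 per minute.
The exponential is memoryless, so the remaining time is again Exp(λ): the condition X > 69.1 is irrelevant.
P(X > 33.3) = e^(−0.84304) ≈ 0.430.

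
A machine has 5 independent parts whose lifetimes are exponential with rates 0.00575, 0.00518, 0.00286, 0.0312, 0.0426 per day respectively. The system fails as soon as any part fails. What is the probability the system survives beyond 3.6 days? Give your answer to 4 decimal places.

The time to first failure is exponential with rate Σλ = 0.00575 + 0.00518 + 0.00286 + 0.0312 + 0.0426 = 0.08759.
P(min > 3.6) = e^(−0.08759·3.6) = e^(−0.31532) ≈ 0.7296.

0.7296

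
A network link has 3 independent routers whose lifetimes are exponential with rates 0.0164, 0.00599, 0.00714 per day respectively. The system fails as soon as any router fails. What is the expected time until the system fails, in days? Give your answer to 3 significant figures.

The time to first failure is exponential with rate Σλ = 0.0164 + 0.00599 + 0.00714 = 0.02953.
E[min] = 1/Σλ = 1/0.02953 = 33.8639 days.

33.9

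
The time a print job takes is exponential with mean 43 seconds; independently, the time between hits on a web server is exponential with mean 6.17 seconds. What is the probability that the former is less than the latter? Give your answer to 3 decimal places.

0.125

λ_1 = 1/43 = 0.0232558, λ_2 = 1/6.17 = 0.162075.
For independent exponentials, P(the former < the latter) = λ_1/(λ_1+λ_2) = 0.0232558/0.18533 ≈ 0.125.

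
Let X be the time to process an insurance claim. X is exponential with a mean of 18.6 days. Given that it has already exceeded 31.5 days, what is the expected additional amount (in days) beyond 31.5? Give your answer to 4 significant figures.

18.60

The rate is λ = 1/18.6 = 0.0537634 per day.
By memorylessness, the remaining amount past any threshold is again Exp(λ) with mean 1/λ = 18.6 days.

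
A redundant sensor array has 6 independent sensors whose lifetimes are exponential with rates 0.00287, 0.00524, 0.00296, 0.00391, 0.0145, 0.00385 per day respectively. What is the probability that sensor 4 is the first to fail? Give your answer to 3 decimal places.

The time to first failure is exponential with rate Σλ = 0.00287 + 0.00524 + 0.00296 + 0.00391 + 0.0145 + 0.00385 = 0.03333.
P(sensor 4 first) = λ_4/Σλ = 0.00391/0.03333 ≈ 0.117.

0.117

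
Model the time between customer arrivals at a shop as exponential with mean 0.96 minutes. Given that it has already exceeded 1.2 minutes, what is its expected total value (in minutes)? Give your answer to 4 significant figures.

2.160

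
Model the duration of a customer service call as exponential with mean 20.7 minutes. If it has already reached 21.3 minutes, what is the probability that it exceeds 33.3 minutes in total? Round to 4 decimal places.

0.5601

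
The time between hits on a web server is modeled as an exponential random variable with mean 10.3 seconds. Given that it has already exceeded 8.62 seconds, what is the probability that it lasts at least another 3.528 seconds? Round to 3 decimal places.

0.710

The rate is λ = 1/10.3 = 0.0970874 per second.
The exponential is memoryless, so the remaining time is again Exp(λ): the condition X > 8.62 is irrelevant.
P(X > 3.528) = e^(−0.34252) ≈ 0.710.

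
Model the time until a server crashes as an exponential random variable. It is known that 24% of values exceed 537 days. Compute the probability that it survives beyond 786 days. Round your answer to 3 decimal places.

0.124

e^(−λ·537) = 0.24 ⇒ λ = −ln(0.24)/537 = 0.00265757.
P(X > 786) = e^(−0.00265757·786) = e^(−2.0889) ≈ 0.124.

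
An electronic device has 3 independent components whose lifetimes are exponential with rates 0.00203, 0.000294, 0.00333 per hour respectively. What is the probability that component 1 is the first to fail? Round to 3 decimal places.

The time to first failure is exponential with rate Σλ = 0.00203 + 0.000294 + 0.00333 = 0.005654.
P(component 1 first) = λ_1/Σλ = 0.00203/0.005654 ≈ 0.359.

0.359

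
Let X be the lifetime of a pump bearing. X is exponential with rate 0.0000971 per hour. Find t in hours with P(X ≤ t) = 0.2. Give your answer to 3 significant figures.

Set 1 − e^(−λt) = 0.2, so t = −ln(0.8)/λ = 0.22314/0.0000971 ≈ 2298.08 hours.

2300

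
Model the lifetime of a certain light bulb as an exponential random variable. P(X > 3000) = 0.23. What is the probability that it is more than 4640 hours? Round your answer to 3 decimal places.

0.103

e^(−λ·3000) = 0.23 ⇒ λ = −ln(0.23)/3000 = 0.000489892.
P(X > 4640) = e^(−0.000489892·4640) = e^(−2.2731) ≈ 0.103.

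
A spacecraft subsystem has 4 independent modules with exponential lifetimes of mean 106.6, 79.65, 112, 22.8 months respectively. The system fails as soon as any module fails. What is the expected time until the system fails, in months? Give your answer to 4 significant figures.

The first failure time is exponential with rate Σλ_i = 1/106.6 + 1/79.65 + 1/112 + 1/22.8 = 0.074724 per month.
E[min] = 1/Σλ = 1/0.074724 = 13.3826 months.

13.38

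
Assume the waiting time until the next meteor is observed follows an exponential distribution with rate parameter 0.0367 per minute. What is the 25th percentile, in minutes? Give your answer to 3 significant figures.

7.84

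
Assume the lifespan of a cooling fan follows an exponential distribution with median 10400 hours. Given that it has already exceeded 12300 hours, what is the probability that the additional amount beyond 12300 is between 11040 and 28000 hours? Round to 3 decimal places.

0.324

For an exponential, median = ln(2)/λ, so λ = ln 2 / 10400 = 0.0000666488 per hour.
Memoryless: the residual past 12300 is again Exp(λ).
P(11040 < residual < 28000) = e^(−λ·11040) − e^(−λ·28000) = 0.47912 − 0.15472 ≈ 0.324.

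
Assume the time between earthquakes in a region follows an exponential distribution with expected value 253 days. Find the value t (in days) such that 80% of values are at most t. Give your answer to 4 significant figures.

407.2

The rate is λ = 1/253 = 0.00395257 per day.
Set 1 − e^(−λt) = 0.8, so t = −ln(0.2)/λ = 1.6094/0.00395257 ≈ 407.188 days.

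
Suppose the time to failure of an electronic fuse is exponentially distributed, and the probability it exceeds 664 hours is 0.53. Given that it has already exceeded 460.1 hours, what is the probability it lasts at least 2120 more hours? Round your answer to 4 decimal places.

0.1317

From e^(−λ·664) = 0.53, λ = −ln(0.53)/664 = 0.000956142.
Memoryless: P(X > 460.1+2120 | X > 460.1) = P(X > 2120) = e^(−0.000956142·2120) ≈ 0.1317.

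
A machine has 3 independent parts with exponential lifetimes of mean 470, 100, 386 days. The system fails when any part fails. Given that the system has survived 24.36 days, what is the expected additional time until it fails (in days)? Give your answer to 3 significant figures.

First-failure rate Σλ = 1/470 + 1/100 + 1/386 = 0.0147183.
By memorylessness the expected residual is 1/Σλ = 67.9425 days, regardless of the 24.36 already elapsed.

67.9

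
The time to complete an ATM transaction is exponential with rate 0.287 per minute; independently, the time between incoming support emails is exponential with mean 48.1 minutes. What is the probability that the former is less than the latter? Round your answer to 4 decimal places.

λ_1 = 0.287, λ_2 = 1/48.1 = 0.02079.
For independent exponentials, P(the former < the latter) = λ_1/(λ_1+λ_2) = 0.287/0.30779 ≈ 0.9325.

0.9325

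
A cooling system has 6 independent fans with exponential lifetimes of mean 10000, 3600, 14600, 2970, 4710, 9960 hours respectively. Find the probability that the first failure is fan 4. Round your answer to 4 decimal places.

0.3073

Rates: λ_i = 1/mean_i → 0.0001, 0.000277778, 0.0000684932, 0.0003367, 0.000212314, 0.000100402; Σλ = 0.00109569.
P(fan 4 first) = λ_4/Σλ = 0.0003367/0.00109569 ≈ 0.3073.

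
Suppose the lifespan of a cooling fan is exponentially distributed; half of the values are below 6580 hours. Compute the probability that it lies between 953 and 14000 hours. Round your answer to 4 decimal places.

0.6757

For an exponential, median = ln(2)/λ, so λ = ln 2 / 6580 = 0.000105342 per hour.
P(953 < X < 14000) = e^(−λ·953) − e^(−λ·14000) = 0.90448 − 0.22883 ≈ 0.6757.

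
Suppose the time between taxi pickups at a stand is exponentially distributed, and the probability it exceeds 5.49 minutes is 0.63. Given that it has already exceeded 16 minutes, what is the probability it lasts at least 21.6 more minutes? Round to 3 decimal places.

From e^(−λ·5.49) = 0.63, λ = −ln(0.63)/5.49 = 0.0841595.
Memoryless: P(X > 16+21.6 | X > 16) = P(X > 21.6) = e^(−0.0841595·21.6) ≈ 0.162.

0.162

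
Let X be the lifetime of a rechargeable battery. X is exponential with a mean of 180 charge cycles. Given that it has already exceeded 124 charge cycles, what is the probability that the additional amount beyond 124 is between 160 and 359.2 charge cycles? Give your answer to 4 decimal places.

0.2752

The rate is λ = 1/180 = 0.00555556 per charge cycle.
Memoryless: the residual past 124 is again Exp(λ).
P(160 < residual < 359.2) = e^(−λ·160) − e^(−λ·359.2) = 0.41111 − 0.13594 ≈ 0.2752.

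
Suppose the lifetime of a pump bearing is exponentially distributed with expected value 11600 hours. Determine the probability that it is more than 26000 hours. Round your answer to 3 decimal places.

0.106

The rate is λ = 1/11600 = 0.0000862069 per hour.
P(X > 26000) = e^(−λ·26000) = e^(−2.2414) ≈ 0.106.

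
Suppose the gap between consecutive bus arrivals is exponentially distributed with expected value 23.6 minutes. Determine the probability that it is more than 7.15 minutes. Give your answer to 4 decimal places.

The rate is λ = 1/23.6 = 0.0423729 per minute.
P(X > 7.15) = e^(−λ·7.15) = e^(−0.30297) ≈ 0.7386.

0.7386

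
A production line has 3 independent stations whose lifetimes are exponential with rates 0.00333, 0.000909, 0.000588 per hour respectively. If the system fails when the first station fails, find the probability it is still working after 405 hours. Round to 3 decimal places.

0.142

The time to first failure is exponential with rate Σλ = 0.00333 + 0.000909 + 0.000588 = 0.004827.
P(min > 405) = e^(−0.004827·405) = e^(−1.9549) ≈ 0.142.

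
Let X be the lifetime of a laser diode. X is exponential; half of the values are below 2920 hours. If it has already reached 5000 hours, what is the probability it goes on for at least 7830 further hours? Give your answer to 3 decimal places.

0.156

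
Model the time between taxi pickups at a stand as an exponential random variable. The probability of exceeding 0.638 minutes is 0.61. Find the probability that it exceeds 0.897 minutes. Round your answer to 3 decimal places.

e^(−λ·0.638) = 0.61 ⇒ λ = −ln(0.61)/0.638 = 0.774759.
P(X > 0.897) = e^(−0.774759·0.897) = e^(−0.69496) ≈ 0.499.

0.499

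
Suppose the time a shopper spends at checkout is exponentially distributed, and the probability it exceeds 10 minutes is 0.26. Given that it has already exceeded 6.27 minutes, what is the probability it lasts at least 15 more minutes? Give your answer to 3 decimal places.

From e^(−λ·10) = 0.26, λ = −ln(0.26)/10 = 0.134707.
Memoryless: P(X > 6.27+15 | X > 6.27) = P(X > 15) = e^(−0.134707·15) ≈ 0.133.

0.133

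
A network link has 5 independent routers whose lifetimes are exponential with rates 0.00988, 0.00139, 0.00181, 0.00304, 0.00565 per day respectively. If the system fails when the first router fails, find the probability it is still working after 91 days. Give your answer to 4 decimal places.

0.1379

The time to first failure is exponential with rate Σλ = 0.00988 + 0.00139 + 0.00181 + 0.00304 + 0.00565 = 0.02177.
P(min > 91) = e^(−0.02177·91) = e^(−1.9811) ≈ 0.1379.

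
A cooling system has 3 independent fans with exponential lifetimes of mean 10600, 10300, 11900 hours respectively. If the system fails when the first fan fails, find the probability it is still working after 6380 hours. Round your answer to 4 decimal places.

The first failure time is exponential with rate Σλ_i = 1/10600 + 1/10300 + 1/11900 = 0.000275461 per hour.
P(min > 6380) = e^(−0.000275461·6380) = e^(−1.7574) ≈ 0.1725.

0.1725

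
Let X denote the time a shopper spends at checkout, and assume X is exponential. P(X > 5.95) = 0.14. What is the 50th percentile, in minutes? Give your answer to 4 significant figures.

e^(−λ·5.95) = 0.14 ⇒ λ = −ln(0.14)/5.95 = 0.330439.
50th percentile: 1 − e^(−λt) = 0.5, t = −ln(0.5)/λ = 2.09765 minutes.

2.098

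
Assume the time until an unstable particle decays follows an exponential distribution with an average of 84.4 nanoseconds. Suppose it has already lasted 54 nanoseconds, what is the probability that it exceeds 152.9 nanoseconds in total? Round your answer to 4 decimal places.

0.3098

The rate is λ = 1/84.4 = 0.0118483 per nanosecond.
The exponential is memoryless, so the remaining time is again Exp(λ): the condition X > 54 is irrelevant.
P(X > 98.9) = e^(−1.1718) ≈ 0.3098.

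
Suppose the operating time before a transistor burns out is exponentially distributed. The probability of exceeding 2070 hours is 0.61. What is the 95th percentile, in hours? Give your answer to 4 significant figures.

e^(−λ·2070) = 0.61 ⇒ λ = −ln(0.61)/2070 = 0.00023879.
95th percentile: 1 − e^(−λt) = 0.95, t = −ln(0.05)/λ = 12545.4 hours.

12550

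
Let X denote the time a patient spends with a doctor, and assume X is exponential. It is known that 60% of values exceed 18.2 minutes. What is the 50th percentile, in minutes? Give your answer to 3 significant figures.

e^(−λ·18.2) = 0.60 ⇒ λ = −ln(0.60)/18.2 = 0.0280673.
50th percentile: 1 − e^(−λt) = 0.5, t = −ln(0.5)/λ = 24.6959 minutes.

24.7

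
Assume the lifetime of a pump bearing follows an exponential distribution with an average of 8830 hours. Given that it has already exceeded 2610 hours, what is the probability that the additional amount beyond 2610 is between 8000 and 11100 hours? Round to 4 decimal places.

The rate is λ = 1/8830 = 0.00011325 per hour.
Memoryless: the residual past 2610 is again Exp(λ).
P(8000 < residual < 11100) = e^(−λ·8000) − e^(−λ·11100) = 0.40414 − 0.28448 ≈ 0.1197.

0.1197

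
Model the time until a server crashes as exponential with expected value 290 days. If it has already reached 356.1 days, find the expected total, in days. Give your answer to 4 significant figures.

The rate is λ = 1/290 = 0.00344828 per day.
By memorylessness, E[X | X > 356.1] = 356.1 + 1/λ = 356.1 + 290 = 646.1 days.

646.1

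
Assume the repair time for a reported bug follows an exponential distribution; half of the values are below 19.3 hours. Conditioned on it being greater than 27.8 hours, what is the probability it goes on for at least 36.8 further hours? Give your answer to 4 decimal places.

0.2667

For an exponential, median = ln(2)/λ, so λ = ln 2 / 19.3 = 0.0359144 per hour.
The exponential is memoryless, so the remaining time is again Exp(λ): the condition X > 27.8 is irrelevant.
P(X > 36.8) = e^(−1.3216) ≈ 0.2667.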